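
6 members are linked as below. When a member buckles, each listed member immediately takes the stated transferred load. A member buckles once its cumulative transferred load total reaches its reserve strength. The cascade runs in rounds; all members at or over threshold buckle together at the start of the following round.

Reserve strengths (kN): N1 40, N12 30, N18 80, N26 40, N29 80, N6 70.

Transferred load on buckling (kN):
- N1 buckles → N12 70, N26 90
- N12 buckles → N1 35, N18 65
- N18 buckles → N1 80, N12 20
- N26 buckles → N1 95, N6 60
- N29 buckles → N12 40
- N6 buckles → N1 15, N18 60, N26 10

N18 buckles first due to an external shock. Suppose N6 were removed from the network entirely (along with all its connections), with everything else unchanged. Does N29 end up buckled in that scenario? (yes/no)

no

With N6 removed:
Round 1 — N18 buckles (initial).
  N1: +80 → 80 ≥ 40
  N12: +20 → 20 < 30
Round 2 — N1 buckles.
  N12: +70 → 90 ≥ 30
  N26: +90 → 90 ≥ 40
Round 3 — N12, N26 buckle.
No further bucklings.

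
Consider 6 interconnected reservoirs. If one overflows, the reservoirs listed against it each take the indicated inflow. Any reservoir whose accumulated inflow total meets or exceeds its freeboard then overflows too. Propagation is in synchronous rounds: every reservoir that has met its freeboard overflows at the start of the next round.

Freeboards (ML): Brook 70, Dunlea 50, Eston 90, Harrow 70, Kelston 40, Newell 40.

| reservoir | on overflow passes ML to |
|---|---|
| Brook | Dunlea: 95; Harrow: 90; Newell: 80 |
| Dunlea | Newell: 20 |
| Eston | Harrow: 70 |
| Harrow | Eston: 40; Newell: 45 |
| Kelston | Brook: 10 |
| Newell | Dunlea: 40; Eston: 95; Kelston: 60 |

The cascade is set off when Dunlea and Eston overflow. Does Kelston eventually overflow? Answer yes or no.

Round 1 — Dunlea, Eston overflow (initial).
  Harrow: +70 → 70 ≥ 70
  Newell: +20 → 20 < 40
Round 2 — Harrow overflows.
  Newell: +45 → 65 ≥ 40
Round 3 — Newell overflows.
  Kelston: +60 → 60 ≥ 40
Round 4 — Kelston overflows.
  Brook: +10 → 10 < 70
No further overflows.

yes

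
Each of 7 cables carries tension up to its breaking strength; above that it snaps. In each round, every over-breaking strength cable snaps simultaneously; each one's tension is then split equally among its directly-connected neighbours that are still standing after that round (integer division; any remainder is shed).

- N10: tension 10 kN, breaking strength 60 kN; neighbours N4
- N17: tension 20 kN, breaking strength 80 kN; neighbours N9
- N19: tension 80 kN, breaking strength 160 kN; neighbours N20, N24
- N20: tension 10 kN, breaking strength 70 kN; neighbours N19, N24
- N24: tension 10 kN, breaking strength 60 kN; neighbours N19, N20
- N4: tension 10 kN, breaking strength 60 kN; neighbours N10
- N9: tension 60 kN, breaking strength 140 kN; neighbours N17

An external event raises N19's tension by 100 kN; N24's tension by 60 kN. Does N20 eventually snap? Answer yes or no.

yes

Round 1 — N19 at 180 > 160; N24 at 70 > 60. N19, N24 snap.
  N19 sheds 180 kN to N20: 180 each.
    N20: 10+180 = 190 > 70
  N24 sheds 70 kN to N20: 70 each.
    N20: 190+70 = 260 > 70
Round 2 — N20 snaps.
  N20 sheds 260 kN: no online neighbours, lost.
No further breaks.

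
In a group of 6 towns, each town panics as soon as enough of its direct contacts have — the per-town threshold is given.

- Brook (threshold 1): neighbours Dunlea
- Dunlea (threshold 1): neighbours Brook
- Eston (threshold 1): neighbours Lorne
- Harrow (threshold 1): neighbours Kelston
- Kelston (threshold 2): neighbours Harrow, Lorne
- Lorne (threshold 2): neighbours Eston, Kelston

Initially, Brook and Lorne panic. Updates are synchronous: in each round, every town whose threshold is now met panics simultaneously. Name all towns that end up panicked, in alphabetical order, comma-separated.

Brook, Dunlea, Eston, Lorne

Round 1 — Brook, Lorne panic (initial).
Round 2 — checking thresholds:
  Dunlea: 1 of 1 neighbours ≥ 1, panics.
  Eston: 1 of 1 neighbours ≥ 1, panics.
  Kelston: 1 of 2 neighbours < 2, below threshold.
Round 3 — no new panics; cascade stops.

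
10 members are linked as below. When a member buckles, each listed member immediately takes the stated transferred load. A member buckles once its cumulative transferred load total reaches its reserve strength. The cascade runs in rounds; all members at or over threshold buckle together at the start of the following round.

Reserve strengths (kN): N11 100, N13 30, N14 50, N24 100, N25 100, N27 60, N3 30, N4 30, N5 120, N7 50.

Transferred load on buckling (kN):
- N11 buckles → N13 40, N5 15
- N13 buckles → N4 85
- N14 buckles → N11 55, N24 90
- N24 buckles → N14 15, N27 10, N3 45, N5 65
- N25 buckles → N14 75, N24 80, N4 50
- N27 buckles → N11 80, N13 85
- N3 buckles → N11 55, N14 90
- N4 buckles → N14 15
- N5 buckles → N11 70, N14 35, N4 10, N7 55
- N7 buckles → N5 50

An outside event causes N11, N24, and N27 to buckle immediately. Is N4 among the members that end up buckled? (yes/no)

yes

Round 1 — N11, N24, N27 buckle (initial).
  N13: +40+85 → 125 ≥ 30
  N14: +15 → 15 < 50
  N3: +45 → 45 ≥ 30
  N5: +15+65 → 80 < 120
Round 2 — N13, N3 buckle.
  N14: +90 → 105 ≥ 50
  N4: +85 → 85 ≥ 30
Round 3 — N14, N4 buckle.
No further bucklings.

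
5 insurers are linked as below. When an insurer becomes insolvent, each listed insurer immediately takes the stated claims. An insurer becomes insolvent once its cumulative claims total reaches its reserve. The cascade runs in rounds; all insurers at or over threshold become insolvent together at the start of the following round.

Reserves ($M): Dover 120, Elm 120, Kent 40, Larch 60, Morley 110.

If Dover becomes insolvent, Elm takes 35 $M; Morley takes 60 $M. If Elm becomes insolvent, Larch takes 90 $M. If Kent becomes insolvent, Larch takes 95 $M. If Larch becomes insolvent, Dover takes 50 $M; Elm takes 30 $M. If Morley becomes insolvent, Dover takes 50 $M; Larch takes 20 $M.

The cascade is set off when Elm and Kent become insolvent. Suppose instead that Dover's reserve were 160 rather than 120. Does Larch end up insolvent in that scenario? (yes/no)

With Dover's reserve at 160:
Round 1 — Elm, Kent become insolvent (initial).
  Larch: +90+95 → 185 ≥ 60
Round 2 — Larch becomes insolvent.
  Dover: +50 → 50 < 160
No further insolvencies.

yes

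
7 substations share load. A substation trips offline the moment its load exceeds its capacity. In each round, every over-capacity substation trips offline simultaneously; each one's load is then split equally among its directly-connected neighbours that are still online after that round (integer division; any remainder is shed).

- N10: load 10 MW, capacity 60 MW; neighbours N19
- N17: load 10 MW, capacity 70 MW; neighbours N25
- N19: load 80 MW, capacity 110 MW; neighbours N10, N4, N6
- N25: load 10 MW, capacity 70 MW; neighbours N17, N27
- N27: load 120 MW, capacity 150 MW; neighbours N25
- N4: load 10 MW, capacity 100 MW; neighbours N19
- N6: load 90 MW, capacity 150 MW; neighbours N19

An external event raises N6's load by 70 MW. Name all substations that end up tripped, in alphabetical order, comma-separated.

N10, N19, N4, N6

Round 1 — N6 at 160 > 150. N6 trips offline.
  N6 sheds 160 MW to N19: 160 each.
    N19: 80+160 = 240 > 110
Round 2 — N19 trips offline.
  N19 sheds 240 MW to N10, N4: 120 each.
    N10: 10+120 = 130 > 60
    N4: 10+120 = 130 > 100
Round 3 — N10, N4 trip offline.
  N10 sheds 130 MW: no online neighbours, lost.
  N4 sheds 130 MW: no online neighbours, lost.
No further trips.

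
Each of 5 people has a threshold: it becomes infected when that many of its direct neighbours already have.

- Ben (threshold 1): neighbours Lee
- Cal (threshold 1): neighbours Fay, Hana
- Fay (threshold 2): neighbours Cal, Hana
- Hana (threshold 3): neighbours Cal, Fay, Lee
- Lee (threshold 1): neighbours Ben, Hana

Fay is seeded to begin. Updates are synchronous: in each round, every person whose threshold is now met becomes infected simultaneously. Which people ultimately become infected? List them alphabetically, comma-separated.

Cal, Fay

Round 1 — Fay becomes infected (initial).
Round 2 — checking thresholds:
  Cal: 1 of 2 neighbours ≥ 1, becomes infected.
  Hana: 1 of 3 neighbours < 3, not yet.
Round 3 — no new infections; cascade stops.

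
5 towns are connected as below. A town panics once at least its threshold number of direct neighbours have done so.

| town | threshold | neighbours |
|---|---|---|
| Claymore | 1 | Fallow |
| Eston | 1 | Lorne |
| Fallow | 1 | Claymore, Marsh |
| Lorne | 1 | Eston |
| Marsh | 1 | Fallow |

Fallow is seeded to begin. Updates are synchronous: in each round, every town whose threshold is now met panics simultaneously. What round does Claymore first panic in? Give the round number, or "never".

Round 1 — Fallow panics (initial).
Round 2 — checking thresholds:
  Claymore: 1 of 1 neighbours ≥ 1, panics.
  Marsh: 1 of 1 neighbours ≥ 1, panics.
Round 3 — no new panics; cascade stops.

2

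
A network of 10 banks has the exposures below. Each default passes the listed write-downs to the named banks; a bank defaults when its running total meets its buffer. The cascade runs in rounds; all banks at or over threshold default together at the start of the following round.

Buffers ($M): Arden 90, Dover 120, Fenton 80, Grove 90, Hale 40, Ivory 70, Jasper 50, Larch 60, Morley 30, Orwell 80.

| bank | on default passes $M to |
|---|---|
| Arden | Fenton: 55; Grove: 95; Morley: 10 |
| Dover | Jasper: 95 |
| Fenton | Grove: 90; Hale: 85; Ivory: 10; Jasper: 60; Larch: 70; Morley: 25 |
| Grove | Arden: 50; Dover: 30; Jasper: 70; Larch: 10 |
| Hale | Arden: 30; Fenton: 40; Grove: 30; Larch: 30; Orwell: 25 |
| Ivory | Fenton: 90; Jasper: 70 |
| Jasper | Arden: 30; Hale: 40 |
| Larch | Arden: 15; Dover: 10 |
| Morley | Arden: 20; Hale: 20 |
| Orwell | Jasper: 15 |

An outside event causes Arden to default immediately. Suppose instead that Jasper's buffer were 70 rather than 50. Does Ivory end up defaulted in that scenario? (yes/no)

With Jasper's buffer at 70:
Round 1 — Arden defaults (initial).
  Fenton: +55 → 55 < 80
  Grove: +95 → 95 ≥ 90
  Morley: +10 → 10 < 30
Round 2 — Grove defaults.
  Dover: +30 → 30 < 120
  Jasper: +70 → 70 ≥ 70
  Larch: +10 → 10 < 60
Round 3 — Jasper defaults.
  Hale: +40 → 40 ≥ 40
Round 4 — Hale defaults.
  Fenton: +40 → 95 ≥ 80
  Larch: +30 → 40 < 60
  Orwell: +25 → 25 < 80
Round 5 — Fenton defaults.
  Ivory: +10 → 10 < 70
  Larch: +70 → 110 ≥ 60
  Morley: +25 → 35 ≥ 30
Round 6 — Larch, Morley default.
  Dover: +10 → 40 < 120
No further defaults.

no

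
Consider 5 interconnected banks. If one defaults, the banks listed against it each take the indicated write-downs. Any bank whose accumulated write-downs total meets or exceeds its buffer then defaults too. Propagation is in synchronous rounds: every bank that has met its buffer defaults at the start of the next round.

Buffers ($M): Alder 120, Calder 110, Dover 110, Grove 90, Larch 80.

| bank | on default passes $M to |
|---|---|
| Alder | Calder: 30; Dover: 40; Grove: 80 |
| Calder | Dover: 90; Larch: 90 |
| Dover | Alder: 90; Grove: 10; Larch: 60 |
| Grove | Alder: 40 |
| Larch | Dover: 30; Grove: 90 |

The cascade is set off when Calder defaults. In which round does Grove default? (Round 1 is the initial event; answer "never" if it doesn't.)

Round 1 — Calder defaults (initial).
  Dover: +90 → 90 < 110
  Larch: +90 → 90 ≥ 80
Round 2 — Larch defaults.
  Dover: +30 → 120 ≥ 110
  Grove: +90 → 90 ≥ 90
Round 3 — Dover, Grove default.
  Alder: +90+40 → 130 ≥ 120
Round 4 — Alder defaults.
No further defaults.

3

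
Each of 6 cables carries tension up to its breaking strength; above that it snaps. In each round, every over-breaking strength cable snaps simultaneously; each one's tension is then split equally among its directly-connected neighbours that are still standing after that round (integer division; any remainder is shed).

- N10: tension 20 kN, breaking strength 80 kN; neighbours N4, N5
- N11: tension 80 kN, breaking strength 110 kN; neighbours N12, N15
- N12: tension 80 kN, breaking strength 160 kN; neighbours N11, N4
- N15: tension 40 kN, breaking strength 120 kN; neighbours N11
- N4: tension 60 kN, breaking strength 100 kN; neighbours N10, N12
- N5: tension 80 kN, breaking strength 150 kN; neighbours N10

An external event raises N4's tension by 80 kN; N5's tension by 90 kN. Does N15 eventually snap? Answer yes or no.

Round 1 — N4 at 140 > 100; N5 at 170 > 150. N4, N5 snap.
  N4 sheds 140 kN to N10, N12: 70 each.
    N10: 20+70 = 90 > 80
    N12: 80+70 = 150 ≤ 160
  N5 sheds 170 kN to N10: 170 each.
    N10: 90+170 = 260 > 80
Round 2 — N10 snaps.
  N10 sheds 260 kN: no online neighbours, lost.
No further breaks.

no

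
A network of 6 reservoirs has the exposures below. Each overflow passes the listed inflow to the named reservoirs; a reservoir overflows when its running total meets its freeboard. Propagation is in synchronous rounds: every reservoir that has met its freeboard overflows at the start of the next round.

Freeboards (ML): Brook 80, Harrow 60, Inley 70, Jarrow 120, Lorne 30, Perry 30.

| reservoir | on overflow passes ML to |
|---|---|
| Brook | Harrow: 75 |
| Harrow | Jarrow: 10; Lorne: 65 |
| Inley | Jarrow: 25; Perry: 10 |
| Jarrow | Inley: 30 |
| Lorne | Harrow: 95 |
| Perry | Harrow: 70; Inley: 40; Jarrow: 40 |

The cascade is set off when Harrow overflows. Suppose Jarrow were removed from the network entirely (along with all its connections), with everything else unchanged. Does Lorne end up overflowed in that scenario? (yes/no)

With Jarrow removed:
Round 1 — Harrow overflows (initial).
  Lorne: +65 → 65 ≥ 30
Round 2 — Lorne overflows.
No further overflows.

yes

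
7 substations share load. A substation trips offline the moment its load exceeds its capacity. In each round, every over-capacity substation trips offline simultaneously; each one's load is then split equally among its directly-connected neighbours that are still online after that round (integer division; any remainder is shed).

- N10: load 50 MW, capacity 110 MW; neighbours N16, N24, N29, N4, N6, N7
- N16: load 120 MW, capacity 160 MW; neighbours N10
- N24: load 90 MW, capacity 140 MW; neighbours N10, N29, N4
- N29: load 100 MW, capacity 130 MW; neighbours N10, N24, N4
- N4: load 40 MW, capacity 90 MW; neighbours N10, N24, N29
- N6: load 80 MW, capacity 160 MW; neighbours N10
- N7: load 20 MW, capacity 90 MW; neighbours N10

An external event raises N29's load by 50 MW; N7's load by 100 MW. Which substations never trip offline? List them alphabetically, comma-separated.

Round 1 — N29 at 150 > 130; N7 at 120 > 90. N29, N7 trip offline.
  N29 sheds 150 MW to N10, N24, N4: 50 each.
    N10: 50+50 = 100 ≤ 110
    N24: 90+50 = 140 ≤ 140
    N4: 40+50 = 90 ≤ 90
  N7 sheds 120 MW to N10: 120 each.
    N10: 100+120 = 220 > 110
Round 2 — N10 trips offline.
  N10 sheds 220 MW to N16, N24, N4, N6: 55 each.
    N16: 120+55 = 175 > 160
    N24: 140+55 = 195 > 140
    N4: 90+55 = 145 > 90
    N6: 80+55 = 135 ≤ 160
Round 3 — N16, N24, N4 trip offline.
  N16 sheds 175 MW: no online neighbours, lost.
  N24 sheds 195 MW: no online neighbours, lost.
  N4 sheds 145 MW: no online neighbours, lost.
No further trips.

N6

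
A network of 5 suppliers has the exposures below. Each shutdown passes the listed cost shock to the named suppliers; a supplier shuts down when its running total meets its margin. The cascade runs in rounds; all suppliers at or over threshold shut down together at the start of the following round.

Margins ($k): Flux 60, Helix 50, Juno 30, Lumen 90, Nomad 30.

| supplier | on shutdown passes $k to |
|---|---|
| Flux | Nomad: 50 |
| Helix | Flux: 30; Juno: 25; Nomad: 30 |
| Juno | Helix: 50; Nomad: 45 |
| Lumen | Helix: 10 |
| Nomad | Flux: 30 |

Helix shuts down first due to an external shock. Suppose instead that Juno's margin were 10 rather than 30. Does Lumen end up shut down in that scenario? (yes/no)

no

With Juno's margin at 10:
Round 1 — Helix shuts down (initial).
  Flux: +30 → 30 < 60
  Juno: +25 → 25 ≥ 10
  Nomad: +30 → 30 ≥ 30
Round 2 — Juno, Nomad shut down.
  Flux: +30 → 60 ≥ 60
Round 3 — Flux shuts down.
No further shutdowns.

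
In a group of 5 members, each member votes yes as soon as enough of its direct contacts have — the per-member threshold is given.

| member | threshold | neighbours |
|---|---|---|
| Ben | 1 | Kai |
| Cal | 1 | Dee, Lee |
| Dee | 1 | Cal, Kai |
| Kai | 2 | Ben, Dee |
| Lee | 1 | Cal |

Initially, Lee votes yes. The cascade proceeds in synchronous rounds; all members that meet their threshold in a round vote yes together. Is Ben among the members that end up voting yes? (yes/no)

no

Round 1 — Lee votes yes (initial).
Round 2 — checking thresholds:
  Cal: 1 of 2 neighbours ≥ 1, votes yes.
Round 3 — checking thresholds:
  Dee: 1 of 2 neighbours ≥ 1, votes yes.
Round 4 — no new yes votes; cascade stops.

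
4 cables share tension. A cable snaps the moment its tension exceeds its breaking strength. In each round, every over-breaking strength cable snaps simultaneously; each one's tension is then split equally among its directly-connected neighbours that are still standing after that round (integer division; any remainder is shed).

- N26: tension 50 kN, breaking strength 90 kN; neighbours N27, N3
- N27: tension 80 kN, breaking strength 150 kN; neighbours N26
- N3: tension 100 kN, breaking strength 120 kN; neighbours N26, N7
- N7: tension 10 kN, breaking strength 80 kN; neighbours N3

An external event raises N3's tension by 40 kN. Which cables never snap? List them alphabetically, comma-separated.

Round 1 — N3 at 140 > 120. N3 snaps.
  N3 sheds 140 kN to N26, N7: 70 each.
    N26: 50+70 = 120 > 90
    N7: 10+70 = 80 ≤ 80
Round 2 — N26 snaps.
  N26 sheds 120 kN to N27: 120 each.
    N27: 80+120 = 200 > 150
Round 3 — N27 snaps.
  N27 sheds 200 kN: no online neighbours, lost.
No further breaks.

N7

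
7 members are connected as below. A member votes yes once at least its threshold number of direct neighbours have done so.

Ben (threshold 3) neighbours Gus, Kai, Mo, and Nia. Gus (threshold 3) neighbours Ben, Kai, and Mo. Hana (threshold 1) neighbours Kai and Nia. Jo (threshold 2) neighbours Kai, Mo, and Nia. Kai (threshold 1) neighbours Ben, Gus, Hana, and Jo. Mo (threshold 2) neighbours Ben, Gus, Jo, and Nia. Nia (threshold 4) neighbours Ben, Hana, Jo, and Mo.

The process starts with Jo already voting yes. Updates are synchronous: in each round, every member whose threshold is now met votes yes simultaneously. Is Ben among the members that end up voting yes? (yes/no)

Round 1 — Jo votes yes (initial).
Round 2 — checking thresholds:
  Kai: 1 of 4 neighbours ≥ 1, votes yes.
  Mo: 1 of 4 neighbours < 2, not yet.
  Nia: 1 of 4 neighbours < 4, not yet.
Round 3 — checking thresholds:
  Ben: 1 of 4 neighbours < 3, not yet.
  Gus: 1 of 3 neighbours < 3, not yet.
  Hana: 1 of 2 neighbours ≥ 1, votes yes.
  Mo: 1 of 4 neighbours < 2, not yet.
  Nia: 1 of 4 neighbours < 4, not yet.
Round 4 — no new yes votes; cascade stops.

no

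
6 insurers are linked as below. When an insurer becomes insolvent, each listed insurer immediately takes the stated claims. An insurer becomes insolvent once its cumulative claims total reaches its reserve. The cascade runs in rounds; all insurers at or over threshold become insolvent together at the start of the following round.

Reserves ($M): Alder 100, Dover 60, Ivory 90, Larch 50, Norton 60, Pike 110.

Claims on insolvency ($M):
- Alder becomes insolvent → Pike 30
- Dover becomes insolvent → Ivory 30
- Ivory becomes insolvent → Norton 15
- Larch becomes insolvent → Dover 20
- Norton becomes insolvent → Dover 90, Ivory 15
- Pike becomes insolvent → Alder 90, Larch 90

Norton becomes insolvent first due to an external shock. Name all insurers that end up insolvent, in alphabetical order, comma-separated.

Dover, Norton

Round 1 — Norton becomes insolvent (initial).
  Dover: +90 → 90 ≥ 60
  Ivory: +15 → 15 < 90
Round 2 — Dover becomes insolvent.
  Ivory: +30 → 45 < 90
No further insolvencies.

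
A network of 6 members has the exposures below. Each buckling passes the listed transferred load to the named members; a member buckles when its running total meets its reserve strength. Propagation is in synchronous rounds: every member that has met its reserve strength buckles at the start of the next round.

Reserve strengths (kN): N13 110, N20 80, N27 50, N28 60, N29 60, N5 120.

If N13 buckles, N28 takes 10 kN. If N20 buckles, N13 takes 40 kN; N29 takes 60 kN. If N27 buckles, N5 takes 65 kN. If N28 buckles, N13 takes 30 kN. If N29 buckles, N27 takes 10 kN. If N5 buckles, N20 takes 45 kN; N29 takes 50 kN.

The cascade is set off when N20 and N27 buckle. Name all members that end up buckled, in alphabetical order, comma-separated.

Round 1 — N20, N27 buckle (initial).
  N13: +40 → 40 < 110
  N29: +60 → 60 ≥ 60
  N5: +65 → 65 < 120
Round 2 — N29 buckles.
No further bucklings.

N20, N27, N29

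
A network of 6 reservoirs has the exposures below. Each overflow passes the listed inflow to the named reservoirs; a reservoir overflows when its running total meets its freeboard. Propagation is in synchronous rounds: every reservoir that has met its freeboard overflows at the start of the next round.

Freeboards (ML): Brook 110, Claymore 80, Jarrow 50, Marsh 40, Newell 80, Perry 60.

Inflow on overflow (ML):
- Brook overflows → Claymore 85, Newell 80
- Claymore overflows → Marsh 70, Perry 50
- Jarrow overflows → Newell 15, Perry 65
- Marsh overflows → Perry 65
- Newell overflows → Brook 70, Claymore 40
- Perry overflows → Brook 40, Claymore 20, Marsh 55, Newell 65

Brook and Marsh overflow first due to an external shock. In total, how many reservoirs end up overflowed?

Round 1 — Brook, Marsh overflow (initial).
  Claymore: +85 → 85 ≥ 80
  Newell: +80 → 80 ≥ 80
  Perry: +65 → 65 ≥ 60
Round 2 — Claymore, Newell, Perry overflow.
No further overflows.

5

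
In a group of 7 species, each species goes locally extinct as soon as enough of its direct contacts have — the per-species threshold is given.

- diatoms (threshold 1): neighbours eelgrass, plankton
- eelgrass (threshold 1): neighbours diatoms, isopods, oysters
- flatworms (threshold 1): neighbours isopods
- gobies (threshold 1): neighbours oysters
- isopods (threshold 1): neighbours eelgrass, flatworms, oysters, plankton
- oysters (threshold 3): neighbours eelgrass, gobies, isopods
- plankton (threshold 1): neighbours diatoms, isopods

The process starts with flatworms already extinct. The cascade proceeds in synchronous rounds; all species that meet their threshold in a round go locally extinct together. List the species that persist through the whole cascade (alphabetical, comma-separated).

Round 1 — flatworms goes locally extinct (initial).
Round 2 — checking thresholds:
  isopods: 1 of 4 neighbours ≥ 1, goes locally extinct.
Round 3 — checking thresholds:
  eelgrass: 1 of 3 neighbours ≥ 1, goes locally extinct.
  oysters: 1 of 3 neighbours < 3, not yet.
  plankton: 1 of 2 neighbours ≥ 1, goes locally extinct.
Round 4 — checking thresholds:
  diatoms: 2 of 2 neighbours ≥ 1, goes locally extinct.
  oysters: 2 of 3 neighbours < 3, not yet.
Round 5 — no new extinctions; cascade stops.

gobies, oysters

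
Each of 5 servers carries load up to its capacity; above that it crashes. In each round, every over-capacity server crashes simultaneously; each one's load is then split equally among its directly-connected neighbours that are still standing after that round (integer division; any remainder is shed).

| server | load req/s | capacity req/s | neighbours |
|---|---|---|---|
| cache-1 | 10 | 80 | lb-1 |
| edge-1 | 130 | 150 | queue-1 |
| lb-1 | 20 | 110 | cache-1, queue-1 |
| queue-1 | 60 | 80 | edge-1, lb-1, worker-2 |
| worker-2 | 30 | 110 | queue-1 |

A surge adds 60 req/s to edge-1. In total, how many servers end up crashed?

Round 1 — edge-1 at 190 > 150. edge-1 crashes.
  edge-1 sheds 190 req/s to queue-1: 190 each.
    queue-1: 60+190 = 250 > 80
Round 2 — queue-1 crashes.
  queue-1 sheds 250 req/s to lb-1, worker-2: 125 each.
    lb-1: 20+125 = 145 > 110
    worker-2: 30+125 = 155 > 110
Round 3 — lb-1, worker-2 crash.
  lb-1 sheds 145 req/s to cache-1: 145 each.
    cache-1: 10+145 = 155 > 80
  worker-2 sheds 155 req/s: no online neighbours, lost.
Round 4 — cache-1 crashes.
  cache-1 sheds 155 req/s: no online neighbours, lost.
No further crashes.

5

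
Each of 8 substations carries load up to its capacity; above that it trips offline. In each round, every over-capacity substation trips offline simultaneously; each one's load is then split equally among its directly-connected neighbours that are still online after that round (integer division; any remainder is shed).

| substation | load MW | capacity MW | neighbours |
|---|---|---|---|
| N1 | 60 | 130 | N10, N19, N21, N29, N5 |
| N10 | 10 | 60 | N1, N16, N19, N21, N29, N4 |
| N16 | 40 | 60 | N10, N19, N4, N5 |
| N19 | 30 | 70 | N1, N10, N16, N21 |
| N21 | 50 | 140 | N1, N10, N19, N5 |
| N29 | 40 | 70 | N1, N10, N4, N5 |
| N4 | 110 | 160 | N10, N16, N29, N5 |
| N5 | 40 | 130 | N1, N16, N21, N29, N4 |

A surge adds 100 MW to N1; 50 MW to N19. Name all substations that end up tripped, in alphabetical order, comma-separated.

Round 1 — N1 at 160 > 130; N19 at 80 > 70. N1, N19 trip offline.
  N1 sheds 160 MW to N10, N21, N29, N5: 40 each.
    N10: 10+40 = 50 ≤ 60
    N21: 50+40 = 90 ≤ 140
    N29: 40+40 = 80 > 70
    N5: 40+40 = 80 ≤ 130
  N19 sheds 80 MW to N10, N16, N21: 26 each (2 lost).
    N10: 50+26 = 76 > 60
    N16: 40+26 = 66 > 60
    N21: 90+26 = 116 ≤ 140
Round 2 — N10, N16, N29 trip offline.
  N10 sheds 76 MW to N21, N4: 38 each.
    N21: 116+38 = 154 > 140
    N4: 110+38 = 148 ≤ 160
  N16 sheds 66 MW to N4, N5: 33 each.
    N4: 148+33 = 181 > 160
    N5: 80+33 = 113 ≤ 130
  N29 sheds 80 MW to N4, N5: 40 each.
    N4: 181+40 = 221 > 160
    N5: 113+40 = 153 > 130
Round 3 — N21, N4, N5 trip offline.
  N21 sheds 154 MW: no online neighbours, lost.
  N4 sheds 221 MW: no online neighbours, lost.
  N5 sheds 153 MW: no online neighbours, lost.
No further trips.

N1, N10, N16, N19, N21, N29, N4, N5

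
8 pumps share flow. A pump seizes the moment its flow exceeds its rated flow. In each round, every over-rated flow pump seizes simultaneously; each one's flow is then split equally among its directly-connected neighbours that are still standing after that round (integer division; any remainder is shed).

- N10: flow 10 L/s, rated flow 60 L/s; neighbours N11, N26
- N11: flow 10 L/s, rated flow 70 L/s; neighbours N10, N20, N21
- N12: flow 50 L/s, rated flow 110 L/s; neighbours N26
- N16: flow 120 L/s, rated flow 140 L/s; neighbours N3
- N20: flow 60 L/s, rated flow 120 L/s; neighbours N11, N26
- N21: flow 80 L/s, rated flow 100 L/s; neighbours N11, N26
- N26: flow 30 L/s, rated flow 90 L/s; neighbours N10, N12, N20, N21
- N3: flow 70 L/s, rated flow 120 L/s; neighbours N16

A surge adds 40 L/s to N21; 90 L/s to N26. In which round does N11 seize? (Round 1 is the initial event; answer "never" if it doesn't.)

2

Round 1 — N21 at 120 > 100; N26 at 120 > 90. N21, N26 seize.
  N21 sheds 120 L/s to N11: 120 each.
    N11: 10+120 = 130 > 70
  N26 sheds 120 L/s to N10, N12, N20: 40 each.
    N10: 10+40 = 50 ≤ 60
    N12: 50+40 = 90 ≤ 110
    N20: 60+40 = 100 ≤ 120
Round 2 — N11 seizes.
  N11 sheds 130 L/s to N10, N20: 65 each.
    N10: 50+65 = 115 > 60
    N20: 100+65 = 165 > 120
Round 3 — N10, N20 seize.
  N10 sheds 115 L/s: no online neighbours, lost.
  N20 sheds 165 L/s: no online neighbours, lost.
No further seizures.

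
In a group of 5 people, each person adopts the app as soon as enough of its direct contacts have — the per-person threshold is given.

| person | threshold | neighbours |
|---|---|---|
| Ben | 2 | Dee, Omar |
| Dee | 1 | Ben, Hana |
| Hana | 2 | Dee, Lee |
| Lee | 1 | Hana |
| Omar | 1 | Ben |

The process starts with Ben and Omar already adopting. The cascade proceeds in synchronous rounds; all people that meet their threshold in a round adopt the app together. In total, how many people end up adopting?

Round 1 — Ben, Omar adopt the app (initial).
Round 2 — checking thresholds:
  Dee: 1 of 2 neighbours ≥ 1, adopts the app.
Round 3 — no new adoptions; cascade stops.

3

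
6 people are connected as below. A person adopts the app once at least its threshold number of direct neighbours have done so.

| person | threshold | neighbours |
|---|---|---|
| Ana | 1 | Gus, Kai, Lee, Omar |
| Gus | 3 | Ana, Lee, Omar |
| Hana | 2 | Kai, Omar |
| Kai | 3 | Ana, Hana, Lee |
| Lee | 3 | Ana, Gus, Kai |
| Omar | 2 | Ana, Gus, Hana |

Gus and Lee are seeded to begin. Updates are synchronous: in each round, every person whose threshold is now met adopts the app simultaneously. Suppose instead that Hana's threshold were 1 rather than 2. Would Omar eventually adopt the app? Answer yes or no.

With Hana's threshold at 1:
Round 1 — Gus, Lee adopt the app (initial).
Round 2 — checking thresholds:
  Ana: 2 of 4 neighbours ≥ 1, adopts the app.
  Kai: 1 of 3 neighbours < 3, holds.
  Omar: 1 of 3 neighbours < 2, holds.
Round 3 — checking thresholds:
  Kai: 2 of 3 neighbours < 3, holds.
  Omar: 2 of 3 neighbours ≥ 2, adopts the app.
Round 4 — checking thresholds:
  Hana: 1 of 2 neighbours ≥ 1, adopts the app.
  Kai: 2 of 3 neighbours < 3, holds.
Round 5 — checking thresholds:
  Kai: 3 of 3 neighbours ≥ 3, adopts the app.
Round 6 — no new adoptions; cascade stops.

yes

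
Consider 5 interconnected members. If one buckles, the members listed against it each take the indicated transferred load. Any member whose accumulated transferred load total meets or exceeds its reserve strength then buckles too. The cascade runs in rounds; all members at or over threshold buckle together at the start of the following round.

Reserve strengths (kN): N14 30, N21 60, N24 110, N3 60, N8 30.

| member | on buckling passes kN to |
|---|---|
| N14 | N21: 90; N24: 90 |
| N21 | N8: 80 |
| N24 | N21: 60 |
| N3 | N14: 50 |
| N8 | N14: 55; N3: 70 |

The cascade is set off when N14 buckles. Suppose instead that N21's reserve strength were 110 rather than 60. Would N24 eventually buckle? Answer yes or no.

With N21's reserve strength at 110:
Round 1 — N14 buckles (initial).
  N21: +90 → 90 < 110
  N24: +90 → 90 < 110
No further bucklings.

no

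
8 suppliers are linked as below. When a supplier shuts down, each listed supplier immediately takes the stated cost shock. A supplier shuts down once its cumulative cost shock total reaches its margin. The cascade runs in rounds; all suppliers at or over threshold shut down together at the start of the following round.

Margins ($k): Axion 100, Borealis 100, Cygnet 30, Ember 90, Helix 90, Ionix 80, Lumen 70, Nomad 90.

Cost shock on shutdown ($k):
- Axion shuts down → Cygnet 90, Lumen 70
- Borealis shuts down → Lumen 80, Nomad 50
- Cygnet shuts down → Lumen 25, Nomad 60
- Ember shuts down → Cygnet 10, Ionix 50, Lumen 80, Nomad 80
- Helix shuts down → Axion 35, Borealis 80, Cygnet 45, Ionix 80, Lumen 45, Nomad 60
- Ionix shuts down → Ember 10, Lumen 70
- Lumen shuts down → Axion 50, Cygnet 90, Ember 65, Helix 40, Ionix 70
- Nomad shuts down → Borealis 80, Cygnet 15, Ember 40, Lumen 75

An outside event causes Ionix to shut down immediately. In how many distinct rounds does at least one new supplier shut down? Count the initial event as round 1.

Round 1 — Ionix shuts down (initial).
  Ember: +10 → 10 < 90
  Lumen: +70 → 70 ≥ 70
Round 2 — Lumen shuts down.
  Axion: +50 → 50 < 100
  Cygnet: +90 → 90 ≥ 30
  Ember: +65 → 75 < 90
  Helix: +40 → 40 < 90
Round 3 — Cygnet shuts down.
  Nomad: +60 → 60 < 90
No further shutdowns.

3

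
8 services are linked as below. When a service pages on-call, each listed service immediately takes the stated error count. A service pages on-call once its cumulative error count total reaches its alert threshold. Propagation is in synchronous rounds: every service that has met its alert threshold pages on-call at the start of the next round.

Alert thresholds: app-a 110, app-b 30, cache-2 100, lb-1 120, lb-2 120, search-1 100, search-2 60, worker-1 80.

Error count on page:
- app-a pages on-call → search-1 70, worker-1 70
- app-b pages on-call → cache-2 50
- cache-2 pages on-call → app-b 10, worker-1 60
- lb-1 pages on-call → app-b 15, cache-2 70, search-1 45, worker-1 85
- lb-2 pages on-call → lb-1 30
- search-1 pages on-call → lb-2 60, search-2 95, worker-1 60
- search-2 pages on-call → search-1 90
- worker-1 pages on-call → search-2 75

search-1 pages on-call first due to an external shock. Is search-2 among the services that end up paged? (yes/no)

yes

Round 1 — search-1 pages on-call (initial).
  lb-2: +60 → 60 < 120
  search-2: +95 → 95 ≥ 60
  worker-1: +60 → 60 < 80
Round 2 — search-2 pages on-call.
No further pages.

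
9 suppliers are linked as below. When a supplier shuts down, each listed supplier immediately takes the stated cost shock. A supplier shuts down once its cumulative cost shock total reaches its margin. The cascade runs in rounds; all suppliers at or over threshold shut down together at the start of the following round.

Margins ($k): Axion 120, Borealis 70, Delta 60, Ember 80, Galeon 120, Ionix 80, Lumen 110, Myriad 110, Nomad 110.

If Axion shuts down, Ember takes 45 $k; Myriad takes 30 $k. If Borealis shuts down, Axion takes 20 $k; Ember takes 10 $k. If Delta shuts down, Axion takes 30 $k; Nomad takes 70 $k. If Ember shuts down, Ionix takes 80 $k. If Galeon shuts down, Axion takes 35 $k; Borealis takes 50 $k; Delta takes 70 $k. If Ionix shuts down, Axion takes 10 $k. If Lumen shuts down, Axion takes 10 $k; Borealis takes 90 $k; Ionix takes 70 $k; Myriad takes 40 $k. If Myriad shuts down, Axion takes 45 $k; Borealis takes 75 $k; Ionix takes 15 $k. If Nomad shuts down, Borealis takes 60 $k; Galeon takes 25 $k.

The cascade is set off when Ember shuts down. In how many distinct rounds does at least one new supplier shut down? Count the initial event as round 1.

2

Round 1 — Ember shuts down (initial).
  Ionix: +80 → 80 ≥ 80
Round 2 — Ionix shuts down.
  Axion: +10 → 10 < 120
No further shutdowns.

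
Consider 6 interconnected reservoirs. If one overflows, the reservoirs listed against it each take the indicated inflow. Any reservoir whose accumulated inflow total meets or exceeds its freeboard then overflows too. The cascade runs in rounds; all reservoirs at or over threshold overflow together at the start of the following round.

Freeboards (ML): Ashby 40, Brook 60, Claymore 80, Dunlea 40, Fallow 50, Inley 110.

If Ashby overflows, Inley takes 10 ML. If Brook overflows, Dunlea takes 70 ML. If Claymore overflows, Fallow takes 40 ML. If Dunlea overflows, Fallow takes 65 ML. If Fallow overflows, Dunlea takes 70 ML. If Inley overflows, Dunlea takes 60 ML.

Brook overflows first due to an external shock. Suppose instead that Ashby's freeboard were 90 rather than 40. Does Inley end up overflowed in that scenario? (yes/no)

no

With Ashby's freeboard at 90:
Round 1 — Brook overflows (initial).
  Dunlea: +70 → 70 ≥ 40
Round 2 — Dunlea overflows.
  Fallow: +65 → 65 ≥ 50
Round 3 — Fallow overflows.
No further overflows.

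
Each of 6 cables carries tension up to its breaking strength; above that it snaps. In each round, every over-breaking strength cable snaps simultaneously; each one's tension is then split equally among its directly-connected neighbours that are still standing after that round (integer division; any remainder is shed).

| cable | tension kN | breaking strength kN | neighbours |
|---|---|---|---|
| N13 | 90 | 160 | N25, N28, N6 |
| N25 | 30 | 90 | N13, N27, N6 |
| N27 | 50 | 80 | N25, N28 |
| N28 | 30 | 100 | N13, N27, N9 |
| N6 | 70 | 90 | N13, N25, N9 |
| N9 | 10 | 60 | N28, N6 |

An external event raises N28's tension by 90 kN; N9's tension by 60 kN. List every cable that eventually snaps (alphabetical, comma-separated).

N13, N25, N27, N28, N6, N9

Round 1 — N28 at 120 > 100; N9 at 70 > 60. N28, N9 snap.
  N28 sheds 120 kN to N13, N27: 60 each.
    N13: 90+60 = 150 ≤ 160
    N27: 50+60 = 110 > 80
  N9 sheds 70 kN to N6: 70 each.
    N6: 70+70 = 140 > 90
Round 2 — N27, N6 snap.
  N27 sheds 110 kN to N25: 110 each.
    N25: 30+110 = 140 > 90
  N6 sheds 140 kN to N13, N25: 70 each.
    N13: 150+70 = 220 > 160
    N25: 140+70 = 210 > 90
Round 3 — N13, N25 snap.
  N13 sheds 220 kN: no online neighbours, lost.
  N25 sheds 210 kN: no online neighbours, lost.
No further breaks.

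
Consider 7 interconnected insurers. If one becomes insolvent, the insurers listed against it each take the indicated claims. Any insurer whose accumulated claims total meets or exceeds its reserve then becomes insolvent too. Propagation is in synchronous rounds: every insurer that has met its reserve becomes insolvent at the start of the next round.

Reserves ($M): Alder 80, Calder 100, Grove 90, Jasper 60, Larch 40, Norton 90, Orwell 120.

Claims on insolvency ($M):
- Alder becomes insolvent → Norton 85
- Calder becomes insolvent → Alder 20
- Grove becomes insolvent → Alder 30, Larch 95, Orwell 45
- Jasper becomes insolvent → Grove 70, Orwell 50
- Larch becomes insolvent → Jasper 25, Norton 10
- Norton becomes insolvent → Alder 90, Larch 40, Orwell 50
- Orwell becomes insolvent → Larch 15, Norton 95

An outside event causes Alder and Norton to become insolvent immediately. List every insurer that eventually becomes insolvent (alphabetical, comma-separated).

Alder, Larch, Norton

Round 1 — Alder, Norton become insolvent (initial).
  Larch: +40 → 40 ≥ 40
  Orwell: +50 → 50 < 120
Round 2 — Larch becomes insolvent.
  Jasper: +25 → 25 < 60
No further insolvencies.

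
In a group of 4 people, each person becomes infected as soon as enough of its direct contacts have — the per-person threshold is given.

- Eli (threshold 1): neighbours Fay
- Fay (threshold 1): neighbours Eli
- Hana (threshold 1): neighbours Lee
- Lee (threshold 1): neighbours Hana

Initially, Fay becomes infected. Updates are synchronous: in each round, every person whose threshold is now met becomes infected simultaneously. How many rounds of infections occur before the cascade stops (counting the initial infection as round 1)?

2

Round 1 — Fay becomes infected (initial).
Round 2 — checking thresholds:
  Eli: 1 of 1 neighbours ≥ 1, becomes infected.
Round 3 — no new infections; cascade stops.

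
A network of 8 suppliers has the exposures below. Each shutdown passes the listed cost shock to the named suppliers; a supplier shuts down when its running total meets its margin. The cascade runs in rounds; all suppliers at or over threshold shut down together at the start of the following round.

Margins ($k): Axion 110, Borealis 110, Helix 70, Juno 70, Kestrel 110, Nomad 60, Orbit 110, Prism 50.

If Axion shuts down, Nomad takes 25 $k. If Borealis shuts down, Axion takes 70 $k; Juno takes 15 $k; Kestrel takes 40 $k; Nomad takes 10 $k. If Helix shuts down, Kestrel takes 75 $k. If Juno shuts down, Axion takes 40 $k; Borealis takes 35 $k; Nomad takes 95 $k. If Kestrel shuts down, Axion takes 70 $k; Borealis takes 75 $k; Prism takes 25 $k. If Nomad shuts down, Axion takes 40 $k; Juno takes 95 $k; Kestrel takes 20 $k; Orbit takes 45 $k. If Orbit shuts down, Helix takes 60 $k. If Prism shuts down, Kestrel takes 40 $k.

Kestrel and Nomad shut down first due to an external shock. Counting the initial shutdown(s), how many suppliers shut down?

Round 1 — Kestrel, Nomad shut down (initial).
  Axion: +70+40 → 110 ≥ 110
  Borealis: +75 → 75 < 110
  Juno: +95 → 95 ≥ 70
  Orbit: +45 → 45 < 110
  Prism: +25 → 25 < 50
Round 2 — Axion, Juno shut down.
  Borealis: +35 → 110 ≥ 110
Round 3 — Borealis shuts down.
No further shutdowns.

5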